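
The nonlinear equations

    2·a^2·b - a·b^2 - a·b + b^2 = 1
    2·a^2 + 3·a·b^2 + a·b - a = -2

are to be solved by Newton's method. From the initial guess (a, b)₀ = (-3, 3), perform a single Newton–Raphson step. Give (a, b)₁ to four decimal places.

(-1.6956, 2.2136)

At (-3, 3): F = (98.0000, -67.0000).
Jacobian J = [[4·a·b - b^2 - b, 2·a^2 - 2·a·b - a + 2·b], [4·a + 3·b^2 + b - 1, 6·a·b + a]].
At the point, J = [[-48.0000, 45.0000], [17.0000, -57.0000]] (det J = 1971.0000).
Solving J·Δ = −F gives Δ = (1.3044, -0.7864).
Then the next iterate is (a, b)₁ = (-1.6956, 2.2136).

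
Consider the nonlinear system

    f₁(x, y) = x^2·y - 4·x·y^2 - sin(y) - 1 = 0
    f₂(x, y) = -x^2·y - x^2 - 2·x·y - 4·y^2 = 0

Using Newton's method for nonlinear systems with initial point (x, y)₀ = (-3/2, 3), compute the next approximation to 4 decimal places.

(-1.5330, 1.4431)

At (-3/2, 3): F = (59.608880, -36.0000).
Jacobian J = [[2·x·y - 4·y^2, x^2 - 8·x·y - cos(y)], [-2·x·y - 2·x - 2·y, -x^2 - 2·x - 8·y]].
At the point, J = [[-45.0000, 39.239992], [6.0000, -23.2500]] (det J = 810.810045).
Solving J·Δ = −F gives Δ = (-0.0330, -1.5569).
Then the next iterate is (x, y)₁ = (-1.5330, 1.4431).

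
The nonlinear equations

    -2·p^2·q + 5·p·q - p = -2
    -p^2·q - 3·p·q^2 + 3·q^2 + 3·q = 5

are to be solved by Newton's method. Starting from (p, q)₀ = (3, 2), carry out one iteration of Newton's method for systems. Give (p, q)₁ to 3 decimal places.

(2.770, 0.817)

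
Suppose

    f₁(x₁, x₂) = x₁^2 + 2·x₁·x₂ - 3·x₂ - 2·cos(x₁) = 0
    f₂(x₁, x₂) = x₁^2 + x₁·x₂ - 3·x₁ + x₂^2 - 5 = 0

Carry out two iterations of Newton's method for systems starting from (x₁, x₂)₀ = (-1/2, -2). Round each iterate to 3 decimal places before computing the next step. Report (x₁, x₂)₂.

(3.629, -7.022)

At (-1/2, -2): F = (6.49483, 1.750).
Jacobian J = [[2·x₁ + 2·x₂ + 2·sin(x₁), 2·x₁ - 3], [2·x₁ + x₂ - 3, x₁ + 2·x₂]].
At the point, J = [[-5.95885, -4.000], [-6.000, -4.500]] (det J = 2.81483).
Solving J·Δ = −F gives Δ = (7.896, -10.140).
Then the next iterate is (x₁, x₂)₁ = (7.396, -12.140).
Round to (7.396, -12.140) and repeat: F = (-89.33834, 85.10498), J = [[-7.69411, 11.792], [-0.348, -16.884]].
Δ = (-3.767, 5.118), so (x₁, x₂)₂ = (3.629, -7.022).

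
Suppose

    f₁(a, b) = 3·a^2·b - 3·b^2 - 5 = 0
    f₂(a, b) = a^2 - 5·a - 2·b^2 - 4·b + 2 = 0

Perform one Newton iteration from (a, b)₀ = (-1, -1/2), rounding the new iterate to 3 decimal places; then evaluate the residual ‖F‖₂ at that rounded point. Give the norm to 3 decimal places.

At (-1, -1/2): F = (-7.250, 9.500).
Jacobian J = [[6·a·b, 3·a^2 - 6·b], [2·a - 5, -4·b - 4]].
At the point, J = [[3.000, 6.000], [-7.000, -2.000]] (det J = 36.000).
Solving J·Δ = −F gives Δ = (1.181, 0.618).
Then the next iterate is (a, b)₁ = (0.181, 0.118).
Re-evaluating at (0.181, 0.118): F = (-5.03017, 0.62791), so ‖F‖₂ = 5.069.

5.069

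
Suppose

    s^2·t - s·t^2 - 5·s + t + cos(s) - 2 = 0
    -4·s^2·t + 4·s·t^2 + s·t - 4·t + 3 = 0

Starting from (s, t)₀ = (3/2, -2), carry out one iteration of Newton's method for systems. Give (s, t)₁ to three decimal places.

(0.040, -2.155)

At (3/2, -2): F = (-21.92926, 50.000).
Jacobian J = [[2·s·t - t^2 - sin(s) - 5, s^2 - 2·s·t + 1], [-8·s·t + 4·t^2 + t, -4·s^2 + 8·s·t + s - 4]].
At the point, J = [[-15.99749, 9.250], [38.000, -35.500]] (det J = 216.41107).
Solving J·Δ = −F gives Δ = (-1.460, -0.155).
Then the next iterate is (s, t)₁ = (0.040, -2.155).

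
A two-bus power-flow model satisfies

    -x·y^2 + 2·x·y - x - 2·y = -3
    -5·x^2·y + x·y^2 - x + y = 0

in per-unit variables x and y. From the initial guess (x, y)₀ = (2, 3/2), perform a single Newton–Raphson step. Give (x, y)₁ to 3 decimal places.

At (2, 3/2): F = (-0.500, -26.000).
Jacobian J = [[-y^2 + 2·y - 1, -2·x·y + 2·x - 2], [-10·x·y + y^2 - 1, -5·x^2 + 2·x·y + 1]].
At the point, J = [[-0.250, -4.000], [-28.750, -13.000]] (det J = -111.750).
Solving J·Δ = −F gives Δ = (-0.872, -0.070).
Then the next iterate is (x, y)₁ = (1.128, 1.430).

(1.128, 1.430)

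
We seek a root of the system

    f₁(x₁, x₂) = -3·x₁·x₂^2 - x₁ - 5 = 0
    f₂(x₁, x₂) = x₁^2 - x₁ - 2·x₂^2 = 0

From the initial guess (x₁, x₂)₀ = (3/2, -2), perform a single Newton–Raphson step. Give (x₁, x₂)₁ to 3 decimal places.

(1.032, -0.977)

At (3/2, -2): F = (-24.500, -7.250).
Jacobian J = [[-3·x₂^2 - 1, -6·x₁·x₂], [2·x₁ - 1, -4·x₂]].
At the point, J = [[-13.000, 18.000], [2.000, 8.000]] (det J = -140.000).
Solving J·Δ = −F gives Δ = (-0.468, 1.023).
Then the next iterate is (x₁, x₂)₁ = (1.032, -0.977).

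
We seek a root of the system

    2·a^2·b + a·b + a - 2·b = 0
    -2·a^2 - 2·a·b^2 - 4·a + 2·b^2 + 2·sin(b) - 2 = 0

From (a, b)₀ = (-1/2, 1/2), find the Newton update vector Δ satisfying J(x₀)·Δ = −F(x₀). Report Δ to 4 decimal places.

At (-1/2, 1/2): F = (-1.5000, 1.208851).
Jacobian J = [[4·a·b + b + 1, 2·a^2 + a - 2], [-4·a - 2·b^2 - 4, -4·a·b + 4·b + 2·cos(b)]].
At the point, J = [[0.5000, -2.0000], [-2.5000, 4.755165]] (det J = -2.622417).
Solving J·Δ = −F gives Δ = (-1.7980, -1.1995).

(-1.7980, -1.1995)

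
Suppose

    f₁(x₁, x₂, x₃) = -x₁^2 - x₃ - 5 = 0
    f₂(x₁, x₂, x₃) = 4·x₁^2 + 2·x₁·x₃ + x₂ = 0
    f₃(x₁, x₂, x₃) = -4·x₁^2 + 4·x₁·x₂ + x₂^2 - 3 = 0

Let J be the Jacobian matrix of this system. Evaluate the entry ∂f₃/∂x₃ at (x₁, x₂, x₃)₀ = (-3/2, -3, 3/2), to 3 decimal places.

∂f₃/∂x₃ = 0.
At (-3/2, -3, 3/2) this is 0.000.

0.000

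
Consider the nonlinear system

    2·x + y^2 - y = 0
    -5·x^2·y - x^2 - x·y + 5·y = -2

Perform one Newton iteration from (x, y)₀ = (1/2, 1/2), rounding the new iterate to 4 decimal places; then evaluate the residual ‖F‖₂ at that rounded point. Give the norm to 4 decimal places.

At (1/2, 1/2): F = (0.7500, 3.3750).
Jacobian J = [[2, 2·y - 1], [-10·x·y - 2·x - y, -5·x^2 - x + 5]].
At the point, J = [[2.0000, 0.0000], [-4.0000, 3.2500]] (det J = 6.5000).
Solving J·Δ = −F gives Δ = (-0.3750, -1.5000).
Then the next iterate is (x, y)₁ = (0.1250, -1.0000).
Re-evaluating at (0.1250, -1.0000): F = (2.2500, -2.8125), so ‖F‖₂ = 3.6018.

3.6018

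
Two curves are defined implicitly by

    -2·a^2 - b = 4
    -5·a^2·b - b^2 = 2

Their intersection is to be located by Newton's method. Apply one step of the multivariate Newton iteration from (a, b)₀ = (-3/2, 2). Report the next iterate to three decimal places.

(0.640, 4.341)

At (-3/2, 2): F = (-10.500, -28.500).
Jacobian J = [[-4·a, -1], [-10·a·b, -5·a^2 - 2·b]].
At the point, J = [[6.000, -1.000], [30.000, -15.250]] (det J = -61.500).
Solving J·Δ = −F gives Δ = (2.140, 2.341).
Then the next iterate is (a, b)₁ = (0.640, 4.341).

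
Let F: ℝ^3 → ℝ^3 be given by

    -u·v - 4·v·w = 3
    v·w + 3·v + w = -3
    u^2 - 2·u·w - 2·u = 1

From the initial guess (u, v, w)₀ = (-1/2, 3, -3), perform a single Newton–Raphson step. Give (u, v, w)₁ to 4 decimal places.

(0.4167, 0.4600, -3.0000)

At (-1/2, 3, -3): F = (34.5000, 0.0000, -2.7500).
Jacobian J = [[-v, -u - 4·w, -4·v], [0, w + 3, v + 1], [2·u - 2·w - 2, 0, -2·u]].
At the point, J = [[-3.0000, 12.5000, -12.0000], [0.0000, 0.0000, 4.0000], [3.0000, 0.0000, 1.0000]] (det J = 150.0000).
Solving J·Δ = −F gives Δ = (0.9167, -2.5400, 0.0000).
Then the next iterate is (u, v, w)₁ = (0.4167, 0.4600, -3.0000).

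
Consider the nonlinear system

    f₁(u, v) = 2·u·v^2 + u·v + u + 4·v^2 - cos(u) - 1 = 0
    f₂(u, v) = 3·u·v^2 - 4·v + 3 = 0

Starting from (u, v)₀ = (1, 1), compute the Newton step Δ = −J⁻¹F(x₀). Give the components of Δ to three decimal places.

At (1, 1): F = (6.45970, 2.000).
Jacobian J = [[2·v^2 + v + sin(u) + 1, 4·u·v + u + 8·v], [3·v^2, 6·u·v - 4]].
At the point, J = [[4.84147, 13.000], [3.000, 2.000]] (det J = -29.31706).
Solving J·Δ = −F gives Δ = (-0.446, -0.331).

(-0.446, -0.331)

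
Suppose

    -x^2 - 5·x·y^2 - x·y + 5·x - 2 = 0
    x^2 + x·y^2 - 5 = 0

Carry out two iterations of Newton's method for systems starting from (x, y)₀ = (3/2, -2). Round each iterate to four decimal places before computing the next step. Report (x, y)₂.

At (3/2, -2): F = (-23.7500, 3.2500).
Jacobian J = [[-2·x - 5·y^2 - y + 5, -10·x·y - x], [2·x + y^2, 2·x·y]].
At the point, J = [[-16.0000, 28.5000], [7.0000, -6.0000]] (det J = -103.5000).
Solving J·Δ = −F gives Δ = (0.4819, 1.1039).
Then the next iterate is (x, y)₁ = (1.9819, -0.8961).
Round to (1.9819, -0.8961) and repeat: F = (-2.199728, 0.519384), J = [[-2.082676, 15.777906], [4.766795, -3.551961]].
Δ = (-0.0056, 0.1387), so (x, y)₂ = (1.9763, -0.7574).

(1.9763, -0.7574)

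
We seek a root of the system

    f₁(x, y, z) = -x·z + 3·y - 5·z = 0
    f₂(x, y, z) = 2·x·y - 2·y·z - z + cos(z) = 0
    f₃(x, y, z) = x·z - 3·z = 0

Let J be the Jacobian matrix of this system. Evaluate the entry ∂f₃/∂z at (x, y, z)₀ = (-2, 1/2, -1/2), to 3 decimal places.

-5.000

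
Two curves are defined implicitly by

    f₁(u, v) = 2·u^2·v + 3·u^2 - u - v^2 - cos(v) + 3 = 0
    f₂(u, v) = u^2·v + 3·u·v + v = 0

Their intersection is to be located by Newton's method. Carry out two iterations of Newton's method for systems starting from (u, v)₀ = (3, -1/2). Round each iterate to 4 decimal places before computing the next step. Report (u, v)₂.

At (3, -1/2): F = (16.872417, -9.5000).
Jacobian J = [[4·u·v + 6·u - 1, 2·u^2 - 2·v + sin(v)], [2·u·v + 3·v, u^2 + 3·u + 1]].
At the point, J = [[11.0000, 18.520574], [-4.5000, 19.0000]] (det J = 292.342585).
Solving J·Δ = −F gives Δ = (-1.6984, 0.0977).
Then the next iterate is (u, v)₁ = (1.3016, -0.4023).
Round to (1.3016, -0.4023) and repeat: F = (4.335756, -2.654763), J = [[4.715065, 3.801389], [-2.254167, 6.598963]].
Δ = (-0.9753, 0.0691), so (u, v)₂ = (0.3263, -0.3332).

(0.3263, -0.3332)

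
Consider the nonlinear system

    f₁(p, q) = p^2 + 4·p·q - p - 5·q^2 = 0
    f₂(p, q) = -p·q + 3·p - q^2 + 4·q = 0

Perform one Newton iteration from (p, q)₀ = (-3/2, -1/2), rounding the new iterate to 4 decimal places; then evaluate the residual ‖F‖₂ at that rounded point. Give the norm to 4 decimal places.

At (-3/2, -1/2): F = (5.5000, -7.5000).
Jacobian J = [[2·p + 4·q - 1, 4·p - 10·q], [-q + 3, -p - 2·q + 4]].
At the point, J = [[-6.0000, -1.0000], [3.5000, 6.5000]] (det J = -35.5000).
Solving J·Δ = −F gives Δ = (0.7958, 0.7254).
Then the next iterate is (p, q)₁ = (-0.7042, 0.2254).
Re-evaluating at (-0.7042, 0.2254): F = (0.311165, -1.103078), so ‖F‖₂ = 1.1461.

1.1461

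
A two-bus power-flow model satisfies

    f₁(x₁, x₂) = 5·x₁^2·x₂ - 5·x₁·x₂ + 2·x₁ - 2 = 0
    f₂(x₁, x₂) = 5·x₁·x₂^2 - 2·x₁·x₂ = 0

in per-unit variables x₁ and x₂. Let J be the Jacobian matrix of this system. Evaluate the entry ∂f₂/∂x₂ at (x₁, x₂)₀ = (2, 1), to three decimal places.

16.000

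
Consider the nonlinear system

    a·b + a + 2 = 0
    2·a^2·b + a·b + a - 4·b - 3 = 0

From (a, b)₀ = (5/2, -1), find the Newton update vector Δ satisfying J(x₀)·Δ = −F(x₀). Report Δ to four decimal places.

At (5/2, -1): F = (2.0000, -11.5000).
Jacobian J = [[b + 1, a], [4·a·b + b + 1, 2·a^2 + a - 4]].
At the point, J = [[0.0000, 2.5000], [-10.0000, 11.0000]] (det J = 25.0000).
Solving J·Δ = −F gives Δ = (-2.0300, -0.8000).

(-2.0300, -0.8000)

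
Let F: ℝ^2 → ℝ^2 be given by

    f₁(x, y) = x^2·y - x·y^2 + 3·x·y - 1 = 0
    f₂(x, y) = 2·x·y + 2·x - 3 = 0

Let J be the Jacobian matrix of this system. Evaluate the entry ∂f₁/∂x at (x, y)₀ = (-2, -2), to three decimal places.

-2.000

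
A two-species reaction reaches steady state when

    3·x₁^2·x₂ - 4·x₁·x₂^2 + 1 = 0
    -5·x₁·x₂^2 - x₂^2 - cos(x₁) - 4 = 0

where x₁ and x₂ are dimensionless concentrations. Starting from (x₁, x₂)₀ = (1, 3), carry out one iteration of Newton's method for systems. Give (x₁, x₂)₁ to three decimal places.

(-0.050, 2.662)

At (1, 3): F = (-26.000, -58.54030).
Jacobian J = [[6·x₁·x₂ - 4·x₂^2, 3·x₁^2 - 8·x₁·x₂], [-5·x₂^2 + sin(x₁), -10·x₁·x₂ - 2·x₂]].
At the point, J = [[-18.000, -21.000], [-44.15853, -36.000]] (det J = -279.32911).
Solving J·Δ = −F gives Δ = (-1.050, -0.338).
Then the next iterate is (x₁, x₂)₁ = (-0.050, 2.662).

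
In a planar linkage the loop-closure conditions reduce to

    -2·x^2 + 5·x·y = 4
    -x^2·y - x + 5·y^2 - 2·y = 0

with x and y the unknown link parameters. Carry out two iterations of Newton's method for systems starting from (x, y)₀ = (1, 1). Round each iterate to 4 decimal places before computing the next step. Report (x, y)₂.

(1.5216, 1.1336)

At (1, 1): F = (-1.0000, 1.0000).
Jacobian J = [[-4·x + 5·y, 5·x], [-2·x·y - 1, -x^2 + 10·y - 2]].
At the point, J = [[1.0000, 5.0000], [-3.0000, 7.0000]] (det J = 22.0000).
Solving J·Δ = −F gives Δ = (0.5455, 0.0909).
Then the next iterate is (x, y)₁ = (1.5455, 1.0909).
Round to (1.5455, 1.0909) and repeat: F = (-0.347211, -0.382677), J = [[-0.7275, 7.7275], [-4.371972, 6.520430]].
Δ = (-0.0239, 0.0427), so (x, y)₂ = (1.5216, 1.1336).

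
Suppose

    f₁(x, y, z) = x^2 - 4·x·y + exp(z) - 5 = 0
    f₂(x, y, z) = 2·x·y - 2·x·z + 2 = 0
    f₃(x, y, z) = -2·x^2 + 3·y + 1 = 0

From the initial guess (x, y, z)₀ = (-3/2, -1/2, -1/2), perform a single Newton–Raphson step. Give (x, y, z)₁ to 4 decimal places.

(-1.1156, 0.3979, -0.2687)

At (-3/2, -1/2, -1/2): F = (-5.143469, 2.0000, -5.0000).
Jacobian J = [[2·x - 4·y, -4·x, exp(z)], [2·y - 2·z, 2·x, -2·x], [-4·x, 3, 0]].
At the point, J = [[-1.0000, 6.0000, 0.606531], [0.0000, -3.0000, 3.0000], [6.0000, 3.0000, 0.0000]] (det J = 127.917552).
Solving J·Δ = −F gives Δ = (0.3844, 0.8979, 0.2313).
Then the next iterate is (x, y, z)₁ = (-1.1156, 0.3979, -0.2687).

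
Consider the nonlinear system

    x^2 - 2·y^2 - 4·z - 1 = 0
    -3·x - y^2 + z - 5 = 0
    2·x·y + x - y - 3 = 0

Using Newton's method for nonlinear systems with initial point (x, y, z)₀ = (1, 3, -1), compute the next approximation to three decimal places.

At (1, 3, -1): F = (-14.000, -18.000, 1.000).
Jacobian J = [[2·x, -4·y, -4], [-3, -2·y, 1], [2·y + 1, 2·x - 1, 0]].
At the point, J = [[2.000, -12.000, -4.000], [-3.000, -6.000, 1.000], [7.000, 1.000, 0.000]] (det J = -242.000).
Solving J·Δ = −F gives Δ = (0.207, -2.446, 3.942).
Then the next iterate is (x, y, z)₁ = (1.207, 0.554, 2.942).

(1.207, 0.554, 2.942)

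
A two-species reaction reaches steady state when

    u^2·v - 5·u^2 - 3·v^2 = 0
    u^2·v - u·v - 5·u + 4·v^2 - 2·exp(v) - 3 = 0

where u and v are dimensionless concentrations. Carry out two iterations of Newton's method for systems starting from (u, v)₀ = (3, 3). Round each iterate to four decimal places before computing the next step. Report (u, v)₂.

At (3, 3): F = (-45.0000, -4.171074).
Jacobian J = [[2·u·v - 10·u, u^2 - 6·v], [2·u·v - v - 5, u^2 - u + 8·v - 2·exp(v)]].
At the point, J = [[-12.0000, -9.0000], [10.0000, -10.171074]] (det J = 212.052886).
Solving J·Δ = −F gives Δ = (-1.9814, -2.3582).
Then the next iterate is (u, v)₁ = (1.0186, 0.6418).
Round to (1.0186, 0.6418) and repeat: F = (-5.757555, -10.233007), J = [[-8.878525, -2.813254], [-4.334325, 1.353551]].
Δ = (-1.5109, 2.7218), so (u, v)₂ = (-0.4923, 3.3636).

(-0.4923, 3.3636)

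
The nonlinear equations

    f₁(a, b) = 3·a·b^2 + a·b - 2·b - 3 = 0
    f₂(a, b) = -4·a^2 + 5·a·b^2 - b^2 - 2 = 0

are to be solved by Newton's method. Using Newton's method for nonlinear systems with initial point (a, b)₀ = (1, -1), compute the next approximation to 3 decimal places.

At (1, -1): F = (1.000, -2.000).
Jacobian J = [[3·b^2 + b, 6·a·b + a - 2], [-8·a + 5·b^2, 10·a·b - 2·b]].
At the point, J = [[2.000, -7.000], [-3.000, -8.000]] (det J = -37.000).
Solving J·Δ = −F gives Δ = (-0.595, -0.027).
Then the next iterate is (a, b)₁ = (0.405, -1.027).

(0.405, -1.027)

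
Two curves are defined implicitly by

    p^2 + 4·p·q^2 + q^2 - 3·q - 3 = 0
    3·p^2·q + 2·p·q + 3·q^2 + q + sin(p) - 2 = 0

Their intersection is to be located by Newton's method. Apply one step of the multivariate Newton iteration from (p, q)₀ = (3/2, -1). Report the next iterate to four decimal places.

At (3/2, -1): F = (9.2500, -8.752505).
Jacobian J = [[2·p + 4·q^2, 8·p·q + 2·q - 3], [6·p·q + 2·q + cos(p), 3·p^2 + 2·p + 6·q + 1]].
At the point, J = [[7.0000, -17.0000], [-10.929263, 4.7500]] (det J = -152.547468).
Solving J·Δ = −F gives Δ = (-0.6874, 0.2611).
Then the next iterate is (p, q)₁ = (0.8126, -0.7389).

(0.8126, -0.7389)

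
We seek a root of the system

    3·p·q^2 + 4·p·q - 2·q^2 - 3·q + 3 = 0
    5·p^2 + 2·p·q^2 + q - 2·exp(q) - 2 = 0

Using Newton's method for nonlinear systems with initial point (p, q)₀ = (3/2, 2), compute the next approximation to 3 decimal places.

At (3/2, 2): F = (19.000, 8.47189).
Jacobian J = [[3·q^2 + 4·q, 6·p·q + 4·p - 4·q - 3], [10·p + 2·q^2, 4·p·q - 2·exp(q) + 1]].
At the point, J = [[20.000, 13.000], [23.000, -1.77811]] (det J = -334.56224).
Solving J·Δ = −F gives Δ = (-0.430, -0.800).
Then the next iterate is (p, q)₁ = (1.070, 1.200).

(1.070, 1.200)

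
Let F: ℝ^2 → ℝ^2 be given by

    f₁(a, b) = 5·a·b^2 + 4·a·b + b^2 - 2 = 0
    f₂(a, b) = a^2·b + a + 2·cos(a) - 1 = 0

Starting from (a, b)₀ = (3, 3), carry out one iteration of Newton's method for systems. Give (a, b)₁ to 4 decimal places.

(2.1275, 1.8123)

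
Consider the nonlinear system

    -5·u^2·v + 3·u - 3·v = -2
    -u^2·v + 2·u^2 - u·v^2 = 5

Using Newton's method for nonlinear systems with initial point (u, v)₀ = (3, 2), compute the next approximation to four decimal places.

(2.0358, 1.3741)

At (3, 2): F = (-85.0000, -17.0000).
Jacobian J = [[-10·u·v + 3, -5·u^2 - 3], [-2·u·v + 4·u - v^2, -u^2 - 2·u·v]].
At the point, J = [[-57.0000, -48.0000], [-4.0000, -21.0000]] (det J = 1005.0000).
Solving J·Δ = −F gives Δ = (-0.9642, -0.6259).
Then the next iterate is (u, v)₁ = (2.0358, 1.3741).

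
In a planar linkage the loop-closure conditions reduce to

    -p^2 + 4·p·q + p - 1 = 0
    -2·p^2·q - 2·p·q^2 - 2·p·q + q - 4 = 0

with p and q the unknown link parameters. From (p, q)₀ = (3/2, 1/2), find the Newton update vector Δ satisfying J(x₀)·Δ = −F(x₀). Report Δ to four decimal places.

(-1.3380, -0.2083)

At (3/2, 1/2): F = (1.2500, -8.0000).
Jacobian J = [[-2·p + 4·q + 1, 4·p], [-4·p·q - 2·q^2 - 2·q, -2·p^2 - 4·p·q - 2·p + 1]].
At the point, J = [[0.0000, 6.0000], [-4.5000, -9.5000]] (det J = 27.0000).
Solving J·Δ = −F gives Δ = (-1.3380, -0.2083).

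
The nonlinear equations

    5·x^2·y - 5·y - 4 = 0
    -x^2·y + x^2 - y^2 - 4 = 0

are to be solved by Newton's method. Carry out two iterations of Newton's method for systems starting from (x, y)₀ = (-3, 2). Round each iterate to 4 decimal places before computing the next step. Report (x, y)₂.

(-2.2273, 0.3548)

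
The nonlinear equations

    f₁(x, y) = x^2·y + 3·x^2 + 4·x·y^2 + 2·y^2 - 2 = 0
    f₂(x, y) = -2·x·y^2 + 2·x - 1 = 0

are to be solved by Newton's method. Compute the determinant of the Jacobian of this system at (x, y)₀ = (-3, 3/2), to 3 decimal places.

J = [[2·x·y + 6·x + 4·y^2, x^2 + 8·x·y + 4·y], [-2·y^2 + 2, -4·x·y]].
At the point, J = [[-18.000, -21.000], [-2.500, 18.000]].
det J = -376.500.

-376.500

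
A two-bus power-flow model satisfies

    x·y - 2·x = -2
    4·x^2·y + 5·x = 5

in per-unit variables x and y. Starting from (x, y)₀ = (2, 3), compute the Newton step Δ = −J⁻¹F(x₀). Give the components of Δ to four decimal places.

At (2, 3): F = (4.0000, 53.0000).
Jacobian J = [[y - 2, x], [8·x·y + 5, 4·x^2]].
At the point, J = [[1.0000, 2.0000], [53.0000, 16.0000]] (det J = -90.0000).
Solving J·Δ = −F gives Δ = (-0.4667, -1.7667).

(-0.4667, -1.7667)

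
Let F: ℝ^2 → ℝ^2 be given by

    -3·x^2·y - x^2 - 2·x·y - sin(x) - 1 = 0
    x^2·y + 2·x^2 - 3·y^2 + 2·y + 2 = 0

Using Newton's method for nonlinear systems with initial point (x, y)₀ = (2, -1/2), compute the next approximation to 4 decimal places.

At (2, -1/2): F = (2.090703, 6.2500).
Jacobian J = [[-6·x·y - 2·x - 2·y - cos(x), -3·x^2 - 2·x], [2·x·y + 4·x, x^2 - 6·y + 2]].
At the point, J = [[3.416147, -16.0000], [6.0000, 9.0000]] (det J = 126.745322).
Solving J·Δ = −F gives Δ = (-0.9374, -0.0695).
Then the next iterate is (x, y)₁ = (1.0626, -0.5695).

(1.0626, -0.5695)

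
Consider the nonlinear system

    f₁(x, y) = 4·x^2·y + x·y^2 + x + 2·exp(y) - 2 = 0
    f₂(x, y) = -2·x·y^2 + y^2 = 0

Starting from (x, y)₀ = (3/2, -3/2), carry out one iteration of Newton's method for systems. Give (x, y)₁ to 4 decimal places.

At (3/2, -3/2): F = (-10.178740, -4.5000).
Jacobian J = [[8·x·y + y^2 + 1, 4·x^2 + 2·x·y + 2·exp(y)], [-2·y^2, -4·x·y + 2·y]].
At the point, J = [[-14.7500, 4.946260], [-4.5000, 6.0000]] (det J = -66.241829).
Solving J·Δ = −F gives Δ = (-0.5859, 0.3105).
Then the next iterate is (x, y)₁ = (0.9141, -1.1895).

(0.9141, -1.1895)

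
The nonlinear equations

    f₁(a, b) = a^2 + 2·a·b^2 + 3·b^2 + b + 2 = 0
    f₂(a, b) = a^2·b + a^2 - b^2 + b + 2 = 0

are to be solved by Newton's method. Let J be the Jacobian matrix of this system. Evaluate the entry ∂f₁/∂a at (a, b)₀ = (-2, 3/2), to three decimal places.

0.500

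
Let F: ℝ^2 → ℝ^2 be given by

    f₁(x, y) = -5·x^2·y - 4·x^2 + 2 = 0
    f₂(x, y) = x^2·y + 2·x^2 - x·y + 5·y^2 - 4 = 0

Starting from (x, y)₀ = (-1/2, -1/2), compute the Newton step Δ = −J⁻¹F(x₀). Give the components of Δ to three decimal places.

At (-1/2, -1/2): F = (1.625, -2.625).
Jacobian J = [[-10·x·y - 8·x, -5·x^2], [2·x·y + 4·x - y, x^2 - x + 10·y]].
At the point, J = [[1.500, -1.250], [-1.000, -4.250]] (det J = -7.625).
Solving J·Δ = −F gives Δ = (-1.336, -0.303).

(-1.336, -0.303)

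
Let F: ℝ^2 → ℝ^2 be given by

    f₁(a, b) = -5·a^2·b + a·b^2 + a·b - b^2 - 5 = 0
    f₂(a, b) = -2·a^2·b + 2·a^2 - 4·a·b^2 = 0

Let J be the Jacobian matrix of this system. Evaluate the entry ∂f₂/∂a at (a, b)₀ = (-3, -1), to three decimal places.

-28.000

∂f₂/∂a = -4·a·b + 4·a - 4·b^2.
At (-3, -1) this is -28.000.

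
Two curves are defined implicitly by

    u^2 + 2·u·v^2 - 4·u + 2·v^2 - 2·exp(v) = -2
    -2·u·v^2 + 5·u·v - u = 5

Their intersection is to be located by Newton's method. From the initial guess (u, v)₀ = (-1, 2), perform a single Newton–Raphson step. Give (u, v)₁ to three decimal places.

(4.390, 2.203)

At (-1, 2): F = (-7.77811, -6.000).
Jacobian J = [[2·u + 2·v^2 - 4, 4·u·v + 4·v - 2·exp(v)], [-2·v^2 + 5·v - 1, -4·u·v + 5·u]].
At the point, J = [[2.000, -14.77811], [1.000, 3.000]] (det J = 20.77811).
Solving J·Δ = −F gives Δ = (5.390, 0.203).
Then the next iterate is (u, v)₁ = (4.390, 2.203).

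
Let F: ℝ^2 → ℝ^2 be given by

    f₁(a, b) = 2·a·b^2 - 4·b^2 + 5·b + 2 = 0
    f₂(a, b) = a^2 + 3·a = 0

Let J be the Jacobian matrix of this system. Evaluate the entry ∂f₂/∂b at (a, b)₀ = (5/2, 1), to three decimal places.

∂f₂/∂b = 0.
At (5/2, 1) this is 0.000.

0.000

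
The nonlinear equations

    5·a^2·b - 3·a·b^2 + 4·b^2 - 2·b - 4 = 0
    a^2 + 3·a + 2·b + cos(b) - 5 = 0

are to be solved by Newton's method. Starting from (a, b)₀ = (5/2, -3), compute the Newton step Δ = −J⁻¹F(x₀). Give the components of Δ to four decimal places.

At (5/2, -3): F = (-123.2500, 1.760008).
Jacobian J = [[10·a·b - 3·b^2, 5·a^2 - 6·a·b + 8·b - 2], [2·a + 3, -sin(b) + 2]].
At the point, J = [[-102.0000, 50.2500], [8.0000, 2.141120]] (det J = -620.394241).
Solving J·Δ = −F gives Δ = (-0.5679, 1.2999).

(-0.5679, 1.2999)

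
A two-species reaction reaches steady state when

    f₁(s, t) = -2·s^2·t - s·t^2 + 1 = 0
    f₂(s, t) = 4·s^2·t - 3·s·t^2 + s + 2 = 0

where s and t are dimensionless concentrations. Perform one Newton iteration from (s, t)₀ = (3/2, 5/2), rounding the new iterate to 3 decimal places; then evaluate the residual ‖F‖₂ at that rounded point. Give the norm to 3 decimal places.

5.528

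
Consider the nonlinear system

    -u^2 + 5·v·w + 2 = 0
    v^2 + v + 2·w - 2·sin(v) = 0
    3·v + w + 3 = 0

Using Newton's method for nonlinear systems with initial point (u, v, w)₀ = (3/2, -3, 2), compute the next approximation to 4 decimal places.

(8.5756, -0.9731, -0.0806)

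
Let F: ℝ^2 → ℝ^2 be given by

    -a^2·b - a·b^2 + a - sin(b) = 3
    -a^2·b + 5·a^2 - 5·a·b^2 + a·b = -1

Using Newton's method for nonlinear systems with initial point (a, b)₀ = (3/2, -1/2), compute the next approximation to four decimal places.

(1.1002, -1.2189)

At (3/2, -1/2): F = (-0.270574, 10.7500).
Jacobian J = [[-2·a·b - b^2 + 1, -a^2 - 2·a·b - cos(b)], [-2·a·b + 10·a - 5·b^2 + b, -a^2 - 10·a·b + a]].
At the point, J = [[2.2500, -1.627583], [14.7500, 6.7500]] (det J = 39.194343).
Solving J·Δ = −F gives Δ = (-0.3998, -0.7189).
Then the next iterate is (a, b)₁ = (1.1002, -1.2189).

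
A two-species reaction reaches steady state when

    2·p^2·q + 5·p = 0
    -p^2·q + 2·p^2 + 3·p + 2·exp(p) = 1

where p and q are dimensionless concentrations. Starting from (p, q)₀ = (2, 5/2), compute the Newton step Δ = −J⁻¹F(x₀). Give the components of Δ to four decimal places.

(-1.1591, -0.1277)

At (2, 5/2): F = (30.0000, 17.778112).
Jacobian J = [[4·p·q + 5, 2·p^2], [-2·p·q + 4·p + 2·exp(p) + 3, -p^2]].
At the point, J = [[25.0000, 8.0000], [15.778112, -4.0000]] (det J = -226.224898).
Solving J·Δ = −F gives Δ = (-1.1591, -0.1277).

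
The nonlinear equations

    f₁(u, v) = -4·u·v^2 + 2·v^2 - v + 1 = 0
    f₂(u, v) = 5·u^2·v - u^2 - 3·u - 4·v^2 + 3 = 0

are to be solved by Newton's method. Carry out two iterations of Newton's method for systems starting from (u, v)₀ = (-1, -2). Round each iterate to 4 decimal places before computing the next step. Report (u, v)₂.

(-1.8970, -0.1350)

At (-1, -2): F = (27.0000, -21.0000).
Jacobian J = [[-4·v^2, -8·u·v + 4·v - 1], [10·u·v - 2·u - 3, 5·u^2 - 8·v]].
At the point, J = [[-16.0000, -25.0000], [19.0000, 21.0000]] (det J = 139.0000).
Solving J·Δ = −F gives Δ = (-0.3022, 1.2734).
Then the next iterate is (u, v)₁ = (-1.3022, -0.7266).
Round to (-1.3022, -0.7266) and repeat: F = (5.532468, -3.061483), J = [[-2.111790, -11.475828], [9.066185, 14.291424]].
Δ = (-0.5948, 0.5916), so (u, v)₂ = (-1.8970, -0.1350).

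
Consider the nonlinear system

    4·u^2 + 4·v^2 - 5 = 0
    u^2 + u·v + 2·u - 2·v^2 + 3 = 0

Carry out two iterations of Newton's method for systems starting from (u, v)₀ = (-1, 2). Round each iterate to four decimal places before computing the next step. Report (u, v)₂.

At (-1, 2): F = (15.0000, -8.0000).
Jacobian J = [[8·u, 8·v], [2·u + v + 2, u - 4·v]].
At the point, J = [[-8.0000, 16.0000], [2.0000, -9.0000]] (det J = 40.0000).
Solving J·Δ = −F gives Δ = (0.1750, -0.8500).
Then the next iterate is (u, v)₁ = (-0.8250, 1.1500).
Round to (-0.8250, 1.1500) and repeat: F = (3.0125, -1.563125), J = [[-6.6000, 9.2000], [1.5000, -5.4250]].
Δ = (0.0892, -0.2635), so (u, v)₂ = (-0.7358, 0.8865).

(-0.7358, 0.8865)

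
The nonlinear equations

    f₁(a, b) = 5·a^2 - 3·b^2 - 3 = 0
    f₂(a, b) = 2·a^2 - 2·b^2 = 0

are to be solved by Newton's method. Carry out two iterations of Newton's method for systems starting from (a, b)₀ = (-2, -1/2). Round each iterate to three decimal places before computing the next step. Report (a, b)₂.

(-1.233, -1.304)

At (-2, -1/2): F = (16.250, 7.500).
Jacobian J = [[10·a, -6·b], [4·a, -4·b]].
At the point, J = [[-20.000, 3.000], [-8.000, 2.000]] (det J = -16.000).
Solving J·Δ = −F gives Δ = (0.625, -1.250).
Then the next iterate is (a, b)₁ = (-1.375, -1.750).
Round to (-1.375, -1.750) and repeat: F = (-2.73438, -2.34375), J = [[-13.750, 10.500], [-5.500, 7.000]].
Δ = (0.142, 0.446), so (a, b)₂ = (-1.233, -1.304).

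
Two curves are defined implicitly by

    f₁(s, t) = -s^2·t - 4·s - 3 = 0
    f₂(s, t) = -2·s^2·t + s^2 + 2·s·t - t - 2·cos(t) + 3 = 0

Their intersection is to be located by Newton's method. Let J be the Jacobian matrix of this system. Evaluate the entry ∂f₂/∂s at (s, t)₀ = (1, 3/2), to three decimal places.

∂f₂/∂s = -4·s·t + 2·s + 2·t.
At (1, 3/2) this is -1.000.

-1.000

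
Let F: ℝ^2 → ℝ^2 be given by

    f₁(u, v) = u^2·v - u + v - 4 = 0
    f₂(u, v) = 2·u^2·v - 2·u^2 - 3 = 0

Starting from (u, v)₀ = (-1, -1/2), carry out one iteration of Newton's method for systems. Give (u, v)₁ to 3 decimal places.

(-0.667, 1.500)

At (-1, -1/2): F = (-4.000, -6.000).
Jacobian J = [[2·u·v - 1, u^2 + 1], [4·u·v - 4·u, 2·u^2]].
At the point, J = [[0.000, 2.000], [6.000, 2.000]] (det J = -12.000).
Solving J·Δ = −F gives Δ = (0.333, 2.000).
Then the next iterate is (u, v)₁ = (-0.667, 1.500).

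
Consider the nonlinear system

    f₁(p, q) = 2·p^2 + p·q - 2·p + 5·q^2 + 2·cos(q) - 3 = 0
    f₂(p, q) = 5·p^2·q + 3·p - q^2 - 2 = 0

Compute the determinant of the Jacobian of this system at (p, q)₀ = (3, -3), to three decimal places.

-1967.445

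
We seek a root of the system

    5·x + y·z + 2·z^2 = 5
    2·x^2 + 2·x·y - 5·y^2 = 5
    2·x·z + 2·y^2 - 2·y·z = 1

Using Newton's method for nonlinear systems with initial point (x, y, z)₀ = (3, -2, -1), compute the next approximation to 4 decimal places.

(1.3053, -0.7478, -0.2876)

At (3, -2, -1): F = (14.0000, -19.0000, -3.0000).
Jacobian J = [[5, z, y + 4·z], [4·x + 2·y, 2·x - 10·y, 0], [2·z, 4·y - 2·z, 2·x - 2·y]].
At the point, J = [[5.0000, -1.0000, -6.0000], [8.0000, 26.0000, 0.0000], [-2.0000, -6.0000, 10.0000]] (det J = 1356.0000).
Solving J·Δ = −F gives Δ = (-1.6947, 1.2522, 0.7124).
Then the next iterate is (x, y, z)₁ = (1.3053, -0.7478, -0.2876).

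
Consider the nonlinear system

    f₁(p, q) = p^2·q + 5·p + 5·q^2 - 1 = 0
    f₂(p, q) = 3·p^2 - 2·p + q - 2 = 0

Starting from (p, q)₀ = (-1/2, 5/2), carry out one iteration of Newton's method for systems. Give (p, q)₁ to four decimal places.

(-0.2791, 1.3544)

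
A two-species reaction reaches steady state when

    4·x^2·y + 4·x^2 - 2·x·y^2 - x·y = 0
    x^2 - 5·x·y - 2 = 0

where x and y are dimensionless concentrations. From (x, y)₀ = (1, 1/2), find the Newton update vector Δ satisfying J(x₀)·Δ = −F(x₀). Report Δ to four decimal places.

At (1, 1/2): F = (5.0000, -3.5000).
Jacobian J = [[8·x·y + 8·x - 2·y^2 - y, 4·x^2 - 4·x·y - x], [2·x - 5·y, -5·x]].
At the point, J = [[11.0000, 1.0000], [-0.5000, -5.0000]] (det J = -54.5000).
Solving J·Δ = −F gives Δ = (-0.3945, -0.6606).

(-0.3945, -0.6606)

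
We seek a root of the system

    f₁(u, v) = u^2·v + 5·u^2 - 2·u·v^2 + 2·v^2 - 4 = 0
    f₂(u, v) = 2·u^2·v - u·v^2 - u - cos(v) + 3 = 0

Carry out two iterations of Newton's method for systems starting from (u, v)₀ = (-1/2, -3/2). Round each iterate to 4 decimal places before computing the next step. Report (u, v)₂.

(-1.4813, 0.2397)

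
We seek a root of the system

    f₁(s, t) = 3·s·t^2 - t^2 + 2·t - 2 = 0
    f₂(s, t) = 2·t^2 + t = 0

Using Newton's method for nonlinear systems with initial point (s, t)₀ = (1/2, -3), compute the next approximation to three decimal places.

(0.680, -1.636)

At (1/2, -3): F = (-3.500, 15.000).
Jacobian J = [[3·t^2, 6·s·t - 2·t + 2], [0, 4·t + 1]].
At the point, J = [[27.000, -1.000], [0.000, -11.000]] (det J = -297.000).
Solving J·Δ = −F gives Δ = (0.180, 1.364).
Then the next iterate is (s, t)₁ = (0.680, -1.636).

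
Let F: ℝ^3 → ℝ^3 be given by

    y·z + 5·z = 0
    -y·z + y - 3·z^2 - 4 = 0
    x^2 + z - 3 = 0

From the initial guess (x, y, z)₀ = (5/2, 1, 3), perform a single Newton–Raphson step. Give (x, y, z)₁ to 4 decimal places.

(1.5300, -2.2000, 1.6000)

At (5/2, 1, 3): F = (18.0000, -33.0000, 6.2500).
Jacobian J = [[0, z, y + 5], [0, -z + 1, -y - 6·z], [2·x, 0, 1]].
At the point, J = [[0.0000, 3.0000, 6.0000], [0.0000, -2.0000, -19.0000], [5.0000, 0.0000, 1.0000]] (det J = -225.0000).
Solving J·Δ = −F gives Δ = (-0.9700, -3.2000, -1.4000).
Then the next iterate is (x, y, z)₁ = (1.5300, -2.2000, 1.6000).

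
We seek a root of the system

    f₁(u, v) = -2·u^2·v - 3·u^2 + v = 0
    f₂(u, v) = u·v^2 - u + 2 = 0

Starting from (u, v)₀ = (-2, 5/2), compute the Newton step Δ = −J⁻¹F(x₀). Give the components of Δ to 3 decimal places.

(0.831, -0.414)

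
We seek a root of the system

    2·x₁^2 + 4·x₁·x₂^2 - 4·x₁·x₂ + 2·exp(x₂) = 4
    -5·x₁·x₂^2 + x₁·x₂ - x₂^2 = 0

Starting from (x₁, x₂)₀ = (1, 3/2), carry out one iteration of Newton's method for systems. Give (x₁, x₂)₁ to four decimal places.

(0.2632, 1.2167)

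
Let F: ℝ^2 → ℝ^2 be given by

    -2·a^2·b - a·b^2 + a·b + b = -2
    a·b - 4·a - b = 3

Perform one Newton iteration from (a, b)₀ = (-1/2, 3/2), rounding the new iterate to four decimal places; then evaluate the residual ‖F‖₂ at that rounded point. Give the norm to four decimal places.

1.8208

At (-1/2, 3/2): F = (3.1250, -3.2500).
Jacobian J = [[-4·a·b - b^2 + b, -2·a^2 - 2·a·b + a + 1], [b - 4, a - 1]].
At the point, J = [[2.2500, 1.5000], [-2.5000, -1.5000]] (det J = 0.3750).
Solving J·Δ = −F gives Δ = (-0.5000, -1.3333).
Then the next iterate is (a, b)₁ = (-1.0000, 0.1667).
Re-evaluating at (-1.0000, 0.1667): F = (1.694389, 0.6666), so ‖F‖₂ = 1.8208.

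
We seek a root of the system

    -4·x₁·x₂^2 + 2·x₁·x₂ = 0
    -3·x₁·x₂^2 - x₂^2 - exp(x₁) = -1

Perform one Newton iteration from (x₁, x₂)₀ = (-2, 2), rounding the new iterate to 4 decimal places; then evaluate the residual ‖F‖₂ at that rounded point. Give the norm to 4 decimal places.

8.5114

At (-2, 2): F = (24.0000, 20.864665).
Jacobian J = [[-4·x₂^2 + 2·x₂, -8·x₁·x₂ + 2·x₁], [-3·x₂^2 - exp(x₁), -6·x₁·x₂ - 2·x₂]].
At the point, J = [[-12.0000, 28.0000], [-12.135335, 20.0000]] (det J = 99.789388).
Solving J·Δ = −F gives Δ = (1.0443, -0.4096).
Then the next iterate is (x₁, x₂)₁ = (-0.9557, 1.5904).
Re-evaluating at (-0.9557, 1.5904): F = (6.629393, 5.338048), so ‖F‖₂ = 8.5114.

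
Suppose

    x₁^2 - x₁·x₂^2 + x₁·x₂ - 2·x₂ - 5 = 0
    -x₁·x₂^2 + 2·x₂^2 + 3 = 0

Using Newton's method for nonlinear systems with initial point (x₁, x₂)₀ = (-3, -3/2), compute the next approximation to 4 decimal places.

At (-3, -3/2): F = (18.2500, 14.2500).
Jacobian J = [[2·x₁ - x₂^2 + x₂, -2·x₁·x₂ + x₁ - 2], [-x₂^2, -2·x₁·x₂ + 4·x₂]].
At the point, J = [[-9.7500, -14.0000], [-2.2500, -15.0000]] (det J = 114.7500).
Solving J·Δ = −F gives Δ = (0.6471, 0.8529).
Then the next iterate is (x₁, x₂)₁ = (-2.3529, -0.6471).

(-2.3529, -0.6471)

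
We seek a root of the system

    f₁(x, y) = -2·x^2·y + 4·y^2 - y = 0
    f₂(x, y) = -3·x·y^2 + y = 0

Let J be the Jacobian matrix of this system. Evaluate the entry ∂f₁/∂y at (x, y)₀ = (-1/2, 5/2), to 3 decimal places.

∂f₁/∂y = -2·x^2 + 8·y - 1.
At (-1/2, 5/2) this is 18.500.

18.500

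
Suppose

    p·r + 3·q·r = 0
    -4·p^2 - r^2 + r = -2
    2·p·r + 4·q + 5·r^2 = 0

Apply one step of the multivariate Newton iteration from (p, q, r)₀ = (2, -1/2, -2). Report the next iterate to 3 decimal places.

(1.038, -0.269, -1.077)

At (2, -1/2, -2): F = (-1.000, -20.000, 10.000).
Jacobian J = [[r, 3·r, p + 3·q], [-8·p, 0, -2·r + 1], [2·r, 4, 2·p + 10·r]].
At the point, J = [[-2.000, -6.000, 0.500], [-16.000, 0.000, 5.000], [-4.000, 4.000, -16.000]] (det J = 1664.000).
Solving J·Δ = −F gives Δ = (-0.962, 0.231, 0.923).
Then the next iterate is (p, q, r)₁ = (1.038, -0.269, -1.077).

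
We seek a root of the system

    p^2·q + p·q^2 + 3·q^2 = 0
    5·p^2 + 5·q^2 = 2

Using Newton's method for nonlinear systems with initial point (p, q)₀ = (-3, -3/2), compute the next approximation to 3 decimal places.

(-0.178, -3.528)

At (-3, -3/2): F = (-13.500, 54.250).
Jacobian J = [[2·p·q + q^2, p^2 + 2·p·q + 6·q], [10·p, 10·q]].
At the point, J = [[11.250, 9.000], [-30.000, -15.000]] (det J = 101.250).
Solving J·Δ = −F gives Δ = (2.822, -2.028).
Then the next iterate is (p, q)₁ = (-0.178, -3.528).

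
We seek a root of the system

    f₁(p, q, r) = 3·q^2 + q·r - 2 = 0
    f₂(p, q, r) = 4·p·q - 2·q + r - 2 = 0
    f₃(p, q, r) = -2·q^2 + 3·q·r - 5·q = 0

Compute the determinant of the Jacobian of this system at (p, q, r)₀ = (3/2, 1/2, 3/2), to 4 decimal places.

J = [[0, 6·q + r, q], [4·q, 4·p - 2, 1], [0, -4·q + 3·r - 5, 3·q]].
At the point, J = [[0.0000, 4.5000, 0.5000], [2.0000, 4.0000, 1.0000], [0.0000, -2.5000, 1.5000]].
det J = -16.0000.

-16.0000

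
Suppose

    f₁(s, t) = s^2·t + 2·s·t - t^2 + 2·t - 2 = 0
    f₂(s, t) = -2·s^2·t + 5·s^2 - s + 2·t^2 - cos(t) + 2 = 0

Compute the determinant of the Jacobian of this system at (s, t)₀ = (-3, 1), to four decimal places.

109.6341

J = [[2·s·t + 2·t, s^2 + 2·s - 2·t + 2], [-4·s·t + 10·s - 1, -2·s^2 + 4·t + sin(t)]].
At the point, J = [[-4.0000, 3.0000], [-19.0000, -13.158529]].
det J = 109.6341.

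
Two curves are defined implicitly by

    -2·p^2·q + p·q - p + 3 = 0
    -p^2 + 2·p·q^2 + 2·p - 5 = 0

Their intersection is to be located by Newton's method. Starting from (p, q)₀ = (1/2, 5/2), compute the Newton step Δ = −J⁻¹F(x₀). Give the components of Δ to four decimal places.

(0.7143, -2.3286)

At (1/2, 5/2): F = (2.5000, 2.0000).
Jacobian J = [[-4·p·q + q - 1, -2·p^2 + p], [-2·p + 2·q^2 + 2, 4·p·q]].
At the point, J = [[-3.5000, 0.0000], [13.5000, 5.0000]] (det J = -17.5000).
Solving J·Δ = −F gives Δ = (0.7143, -2.3286).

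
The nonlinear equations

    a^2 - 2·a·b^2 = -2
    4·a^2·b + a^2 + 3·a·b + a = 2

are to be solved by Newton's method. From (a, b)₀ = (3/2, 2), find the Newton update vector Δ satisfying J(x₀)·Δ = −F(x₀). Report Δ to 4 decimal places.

At (3/2, 2): F = (-7.7500, 28.7500).
Jacobian J = [[2·a - 2·b^2, -4·a·b], [8·a·b + 2·a + 3·b + 1, 4·a^2 + 3·a]].
At the point, J = [[-5.0000, -12.0000], [34.0000, 13.5000]] (det J = 340.5000).
Solving J·Δ = −F gives Δ = (-0.7059, -0.3517).

(-0.7059, -0.3517)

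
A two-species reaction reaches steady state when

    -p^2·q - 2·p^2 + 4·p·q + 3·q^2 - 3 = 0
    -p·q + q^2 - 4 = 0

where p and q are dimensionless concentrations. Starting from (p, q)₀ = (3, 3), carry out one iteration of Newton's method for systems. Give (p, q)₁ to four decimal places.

At (3, 3): F = (15.0000, -4.0000).
Jacobian J = [[-2·p·q - 4·p + 4·q, -p^2 + 4·p + 6·q], [-q, -p + 2·q]].
At the point, J = [[-18.0000, 21.0000], [-3.0000, 3.0000]] (det J = 9.0000).
Solving J·Δ = −F gives Δ = (-14.3333, -13.0000).
Then the next iterate is (p, q)₁ = (-11.3333, -10.0000).

(-11.3333, -10.0000)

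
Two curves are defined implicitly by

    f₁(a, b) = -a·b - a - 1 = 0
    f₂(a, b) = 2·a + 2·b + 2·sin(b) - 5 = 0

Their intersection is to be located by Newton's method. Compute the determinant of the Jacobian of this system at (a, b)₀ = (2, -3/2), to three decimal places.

J = [[-b - 1, -a], [2, 2·cos(b) + 2]].
At the point, J = [[0.500, -2.000], [2.000, 2.14147]].
det J = 5.071.

5.071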